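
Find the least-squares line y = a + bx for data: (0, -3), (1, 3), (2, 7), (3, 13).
a = -14/5, b = 26/5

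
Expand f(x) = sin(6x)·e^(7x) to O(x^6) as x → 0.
6*x + 42*x**2 + 111*x**3 + 91*x**4 - 4339*x**5/20 + O(x**6)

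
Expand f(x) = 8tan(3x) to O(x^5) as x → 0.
24*x + 72*x**3 + O(x**5)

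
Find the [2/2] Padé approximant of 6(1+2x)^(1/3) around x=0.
(56*x**2/9 + 14*x + 6)/(10*x**2/27 + 5*x/3 + 1)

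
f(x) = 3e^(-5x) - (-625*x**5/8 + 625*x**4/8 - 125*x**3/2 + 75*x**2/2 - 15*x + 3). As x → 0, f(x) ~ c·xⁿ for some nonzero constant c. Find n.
6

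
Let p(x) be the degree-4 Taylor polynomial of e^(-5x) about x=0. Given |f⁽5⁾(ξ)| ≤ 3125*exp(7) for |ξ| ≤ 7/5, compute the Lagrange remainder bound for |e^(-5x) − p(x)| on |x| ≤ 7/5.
16807*exp(7)/120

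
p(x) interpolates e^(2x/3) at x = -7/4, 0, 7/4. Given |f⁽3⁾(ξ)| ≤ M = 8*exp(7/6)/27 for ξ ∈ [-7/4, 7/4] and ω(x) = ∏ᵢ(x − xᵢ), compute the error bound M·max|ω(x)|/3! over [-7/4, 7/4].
343*sqrt(3)*exp(7/6)/5832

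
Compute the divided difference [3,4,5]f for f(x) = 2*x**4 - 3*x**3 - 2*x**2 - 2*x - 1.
156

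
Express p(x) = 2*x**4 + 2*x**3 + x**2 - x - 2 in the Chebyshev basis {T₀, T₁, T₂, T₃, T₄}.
(-3/4)T₀ + (1/2)T₁ + (3/2)T₂ + (1/2)T₃ + (1/4)T₄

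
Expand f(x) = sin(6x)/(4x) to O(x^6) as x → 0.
3/2 - 9*x**2 + 81*x**4/5 + O(x**6)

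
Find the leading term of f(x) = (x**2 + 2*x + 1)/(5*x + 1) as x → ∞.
x/5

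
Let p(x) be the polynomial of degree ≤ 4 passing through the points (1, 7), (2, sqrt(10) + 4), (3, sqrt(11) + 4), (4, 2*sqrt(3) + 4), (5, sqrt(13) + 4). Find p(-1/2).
-693*sqrt(10)/32 - 385*sqrt(3)/16 + 315*sqrt(13)/128 + 3977/128 + 1485*sqrt(11)/64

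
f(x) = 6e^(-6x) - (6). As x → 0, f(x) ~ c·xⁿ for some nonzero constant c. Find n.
1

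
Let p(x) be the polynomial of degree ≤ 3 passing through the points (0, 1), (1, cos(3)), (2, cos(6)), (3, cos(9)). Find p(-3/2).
-35*cos(9)/16 + 105/16 + 135*cos(6)/16 - 189*cos(3)/16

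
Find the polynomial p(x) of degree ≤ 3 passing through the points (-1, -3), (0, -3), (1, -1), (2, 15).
2*x**3 + x**2 - x - 3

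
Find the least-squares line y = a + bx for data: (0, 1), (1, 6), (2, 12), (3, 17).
a = 9/10, b = 27/5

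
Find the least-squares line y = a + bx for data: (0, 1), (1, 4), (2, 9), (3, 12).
a = 4/5, b = 19/5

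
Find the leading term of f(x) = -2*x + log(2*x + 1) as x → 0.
-2*x**2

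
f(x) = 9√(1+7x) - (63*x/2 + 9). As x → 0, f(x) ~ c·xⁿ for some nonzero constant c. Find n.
2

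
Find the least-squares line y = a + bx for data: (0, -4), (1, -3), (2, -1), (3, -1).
a = -39/10, b = 11/10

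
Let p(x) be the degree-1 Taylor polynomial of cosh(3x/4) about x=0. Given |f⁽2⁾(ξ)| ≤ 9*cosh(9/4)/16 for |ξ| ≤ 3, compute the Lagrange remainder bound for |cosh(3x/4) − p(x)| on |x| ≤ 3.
81*cosh(9/4)/32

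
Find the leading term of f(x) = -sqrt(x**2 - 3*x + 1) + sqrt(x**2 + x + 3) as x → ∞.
2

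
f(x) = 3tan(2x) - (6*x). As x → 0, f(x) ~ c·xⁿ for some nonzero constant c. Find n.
3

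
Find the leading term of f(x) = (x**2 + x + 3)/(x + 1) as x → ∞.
x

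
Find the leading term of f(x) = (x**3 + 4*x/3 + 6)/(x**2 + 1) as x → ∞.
x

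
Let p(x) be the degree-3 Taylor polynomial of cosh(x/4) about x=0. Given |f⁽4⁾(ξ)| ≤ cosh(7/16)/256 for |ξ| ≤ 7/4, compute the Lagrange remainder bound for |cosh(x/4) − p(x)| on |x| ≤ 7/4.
2401*cosh(7/16)/1572864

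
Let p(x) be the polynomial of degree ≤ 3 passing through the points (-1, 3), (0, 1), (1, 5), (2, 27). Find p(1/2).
3/2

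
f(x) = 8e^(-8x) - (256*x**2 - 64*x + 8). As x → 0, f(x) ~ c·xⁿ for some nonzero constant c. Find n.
3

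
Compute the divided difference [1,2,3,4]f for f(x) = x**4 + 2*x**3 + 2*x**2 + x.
12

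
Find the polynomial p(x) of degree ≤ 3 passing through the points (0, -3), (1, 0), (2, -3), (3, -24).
-2*x**3 + 3*x**2 + 2*x - 3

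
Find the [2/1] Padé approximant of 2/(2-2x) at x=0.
1/(1 - x)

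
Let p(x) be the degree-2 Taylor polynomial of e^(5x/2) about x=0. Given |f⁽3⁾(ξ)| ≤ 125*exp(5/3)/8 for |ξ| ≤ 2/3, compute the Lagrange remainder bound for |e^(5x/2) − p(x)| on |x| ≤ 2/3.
125*exp(5/3)/162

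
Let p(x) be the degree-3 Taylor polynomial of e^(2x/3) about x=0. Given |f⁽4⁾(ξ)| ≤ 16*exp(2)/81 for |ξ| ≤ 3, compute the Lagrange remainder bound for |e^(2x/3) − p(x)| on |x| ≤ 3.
2*exp(2)/3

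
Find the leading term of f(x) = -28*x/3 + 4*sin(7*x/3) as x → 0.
-686*x**3/81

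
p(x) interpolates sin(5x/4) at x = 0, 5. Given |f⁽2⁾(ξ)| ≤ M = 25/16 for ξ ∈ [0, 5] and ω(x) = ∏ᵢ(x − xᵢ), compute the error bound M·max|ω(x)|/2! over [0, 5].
625/128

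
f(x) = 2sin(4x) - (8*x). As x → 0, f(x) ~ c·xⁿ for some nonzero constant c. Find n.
3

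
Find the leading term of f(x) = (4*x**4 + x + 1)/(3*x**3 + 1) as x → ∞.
4*x/3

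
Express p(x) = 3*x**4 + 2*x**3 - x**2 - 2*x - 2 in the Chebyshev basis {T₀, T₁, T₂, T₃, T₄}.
(-11/8)T₀ + (-1/2)T₁ + T₂ + (1/2)T₃ + (3/8)T₄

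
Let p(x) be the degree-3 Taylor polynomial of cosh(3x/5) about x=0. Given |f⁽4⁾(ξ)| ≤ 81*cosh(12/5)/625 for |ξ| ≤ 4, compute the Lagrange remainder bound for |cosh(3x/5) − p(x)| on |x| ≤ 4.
864*cosh(12/5)/625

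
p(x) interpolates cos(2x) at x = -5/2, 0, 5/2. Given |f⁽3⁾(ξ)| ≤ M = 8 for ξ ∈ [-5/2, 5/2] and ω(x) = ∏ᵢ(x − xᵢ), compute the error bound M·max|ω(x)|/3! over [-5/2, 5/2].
125*sqrt(3)/27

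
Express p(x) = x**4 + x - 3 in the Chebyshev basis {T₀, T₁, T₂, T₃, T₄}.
(-21/8)T₀ + T₁ + (1/2)T₂ + (1/8)T₄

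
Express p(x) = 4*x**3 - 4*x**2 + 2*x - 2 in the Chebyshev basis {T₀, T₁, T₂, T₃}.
(-4)T₀ + (5)T₁ + (-2)T₂ + T₃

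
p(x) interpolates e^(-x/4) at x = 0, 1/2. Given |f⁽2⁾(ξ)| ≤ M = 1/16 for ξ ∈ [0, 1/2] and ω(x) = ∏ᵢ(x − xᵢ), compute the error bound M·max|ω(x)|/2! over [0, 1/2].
1/512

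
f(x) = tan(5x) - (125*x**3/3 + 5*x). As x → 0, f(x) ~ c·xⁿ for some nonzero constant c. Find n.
5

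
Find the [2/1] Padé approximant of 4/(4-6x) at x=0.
1/(1 - 3*x/2)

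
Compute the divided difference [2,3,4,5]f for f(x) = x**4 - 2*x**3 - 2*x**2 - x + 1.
12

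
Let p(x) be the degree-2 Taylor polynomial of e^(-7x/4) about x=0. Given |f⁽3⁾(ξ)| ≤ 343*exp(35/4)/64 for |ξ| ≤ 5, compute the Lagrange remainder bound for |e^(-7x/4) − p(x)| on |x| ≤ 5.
42875*exp(35/4)/384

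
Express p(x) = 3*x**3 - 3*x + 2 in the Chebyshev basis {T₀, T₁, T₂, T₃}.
(2)T₀ + (-3/4)T₁ + (3/4)T₃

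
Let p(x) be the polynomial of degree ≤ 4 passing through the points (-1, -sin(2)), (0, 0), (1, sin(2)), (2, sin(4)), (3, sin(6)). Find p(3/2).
15*sin(4)/32 - 5*sin(6)/128 + 87*sin(2)/128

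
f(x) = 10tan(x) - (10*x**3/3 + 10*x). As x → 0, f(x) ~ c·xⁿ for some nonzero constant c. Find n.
5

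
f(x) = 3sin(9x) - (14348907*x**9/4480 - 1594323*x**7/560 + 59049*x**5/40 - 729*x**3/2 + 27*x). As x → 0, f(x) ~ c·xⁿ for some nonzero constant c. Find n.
11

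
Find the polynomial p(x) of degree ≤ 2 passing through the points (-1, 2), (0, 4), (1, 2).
4 - 2*x**2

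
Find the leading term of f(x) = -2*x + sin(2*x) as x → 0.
-4*x**3/3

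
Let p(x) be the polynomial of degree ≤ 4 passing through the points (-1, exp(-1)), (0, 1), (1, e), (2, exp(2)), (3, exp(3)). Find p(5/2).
(-70*exp(2) - 5 + 28*e + 35*exp(4) + 140*exp(3))*exp(-1)/128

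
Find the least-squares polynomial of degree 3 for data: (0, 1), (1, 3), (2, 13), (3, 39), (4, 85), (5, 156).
71/63 + (-545/378)x + (503/252)x² + (97/108)x³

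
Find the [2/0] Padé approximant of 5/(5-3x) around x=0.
9*x**2/25 + 3*x/5 + 1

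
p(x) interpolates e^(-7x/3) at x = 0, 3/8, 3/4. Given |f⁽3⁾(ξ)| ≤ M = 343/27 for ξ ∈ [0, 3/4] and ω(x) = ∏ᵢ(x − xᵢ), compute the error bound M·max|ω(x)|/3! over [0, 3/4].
343*sqrt(3)/13824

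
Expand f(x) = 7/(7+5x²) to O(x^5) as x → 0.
1 - 5*x**2/7 + 25*x**4/49 + O(x**5)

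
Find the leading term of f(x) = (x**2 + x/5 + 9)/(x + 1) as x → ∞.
x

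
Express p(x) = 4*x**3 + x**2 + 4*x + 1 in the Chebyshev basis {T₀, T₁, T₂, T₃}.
(3/2)T₀ + (7)T₁ + (1/2)T₂ + T₃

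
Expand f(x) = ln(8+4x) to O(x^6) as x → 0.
log(8) + x/2 - x**2/8 + x**3/24 - x**4/64 + x**5/160 + O(x**6)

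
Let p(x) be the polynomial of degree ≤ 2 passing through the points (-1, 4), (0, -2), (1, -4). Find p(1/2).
-7/2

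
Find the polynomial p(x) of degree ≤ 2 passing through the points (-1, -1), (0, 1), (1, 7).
2*x**2 + 4*x + 1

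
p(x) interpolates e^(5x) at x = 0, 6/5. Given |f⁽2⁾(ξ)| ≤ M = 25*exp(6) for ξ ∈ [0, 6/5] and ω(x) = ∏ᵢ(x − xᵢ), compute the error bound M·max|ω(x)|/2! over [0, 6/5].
9*exp(6)/2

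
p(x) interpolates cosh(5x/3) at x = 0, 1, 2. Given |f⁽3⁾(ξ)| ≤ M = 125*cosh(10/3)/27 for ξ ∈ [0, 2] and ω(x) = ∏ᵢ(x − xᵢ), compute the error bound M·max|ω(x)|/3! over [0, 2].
125*sqrt(3)*cosh(10/3)/729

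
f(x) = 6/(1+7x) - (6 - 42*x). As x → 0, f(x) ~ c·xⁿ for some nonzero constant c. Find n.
2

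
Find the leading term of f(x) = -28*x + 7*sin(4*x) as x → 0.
-224*x**3/3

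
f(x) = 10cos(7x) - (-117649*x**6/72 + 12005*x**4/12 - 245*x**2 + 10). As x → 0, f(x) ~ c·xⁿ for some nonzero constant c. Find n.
8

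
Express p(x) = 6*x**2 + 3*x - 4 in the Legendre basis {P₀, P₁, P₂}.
(-2)P₀ + (3)P₁ + (4)P₂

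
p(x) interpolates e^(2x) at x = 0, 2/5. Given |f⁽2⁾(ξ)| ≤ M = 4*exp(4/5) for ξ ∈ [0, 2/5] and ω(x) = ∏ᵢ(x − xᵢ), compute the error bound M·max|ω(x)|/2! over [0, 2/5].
2*exp(4/5)/25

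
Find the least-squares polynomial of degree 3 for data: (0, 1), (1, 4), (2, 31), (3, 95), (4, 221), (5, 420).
61/63 + (-374/189)x + (148/63)x² + (80/27)x³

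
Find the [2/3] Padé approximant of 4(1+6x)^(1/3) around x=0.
(56*x**2 + 32*x + 4)/(-4*x**3/3 + 6*x**2 + 6*x + 1)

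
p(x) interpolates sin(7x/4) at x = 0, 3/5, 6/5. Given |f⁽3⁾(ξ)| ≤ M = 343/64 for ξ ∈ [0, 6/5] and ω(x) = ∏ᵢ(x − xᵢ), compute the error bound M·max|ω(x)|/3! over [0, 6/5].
343*sqrt(3)/8000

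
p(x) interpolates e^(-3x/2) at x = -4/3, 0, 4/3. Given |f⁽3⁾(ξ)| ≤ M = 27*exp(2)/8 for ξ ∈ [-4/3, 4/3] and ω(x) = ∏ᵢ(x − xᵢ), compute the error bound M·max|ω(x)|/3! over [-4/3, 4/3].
8*sqrt(3)*exp(2)/27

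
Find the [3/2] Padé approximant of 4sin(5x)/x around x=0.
(20 - 175*x**2/3)/(5*x**2/4 + 1)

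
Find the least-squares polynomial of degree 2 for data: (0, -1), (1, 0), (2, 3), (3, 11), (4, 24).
-23/35 + (-153/70)x + (29/14)x²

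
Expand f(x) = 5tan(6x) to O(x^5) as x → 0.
30*x + 360*x**3 + O(x**5)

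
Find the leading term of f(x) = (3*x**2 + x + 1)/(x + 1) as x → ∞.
3*x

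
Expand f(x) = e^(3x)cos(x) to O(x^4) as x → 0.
1 + 3*x + 4*x**2 + 3*x**3 + O(x**4)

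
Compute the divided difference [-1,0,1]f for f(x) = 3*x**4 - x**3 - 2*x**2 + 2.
1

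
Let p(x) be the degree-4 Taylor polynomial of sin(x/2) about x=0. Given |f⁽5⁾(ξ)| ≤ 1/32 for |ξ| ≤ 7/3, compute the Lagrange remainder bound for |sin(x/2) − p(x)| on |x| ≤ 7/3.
16807/933120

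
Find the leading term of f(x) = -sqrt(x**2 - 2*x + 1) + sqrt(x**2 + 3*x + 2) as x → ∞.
5/2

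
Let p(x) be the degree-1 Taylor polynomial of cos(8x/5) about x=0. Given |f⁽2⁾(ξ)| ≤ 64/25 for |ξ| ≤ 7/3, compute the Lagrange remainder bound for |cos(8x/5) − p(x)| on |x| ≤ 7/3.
1568/225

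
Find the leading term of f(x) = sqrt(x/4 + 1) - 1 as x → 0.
x/8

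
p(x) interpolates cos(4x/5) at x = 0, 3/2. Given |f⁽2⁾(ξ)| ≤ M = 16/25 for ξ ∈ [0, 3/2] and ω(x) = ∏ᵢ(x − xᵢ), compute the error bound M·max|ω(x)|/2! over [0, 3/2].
9/50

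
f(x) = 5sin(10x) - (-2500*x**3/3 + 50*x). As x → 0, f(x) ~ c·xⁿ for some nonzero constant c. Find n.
5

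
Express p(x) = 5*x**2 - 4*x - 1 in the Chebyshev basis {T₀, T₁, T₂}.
(3/2)T₀ + (-4)T₁ + (5/2)T₂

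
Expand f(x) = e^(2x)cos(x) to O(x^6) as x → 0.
1 + 2*x + 3*x**2/2 + x**3/3 - 7*x**4/24 - 19*x**5/60 + O(x**6)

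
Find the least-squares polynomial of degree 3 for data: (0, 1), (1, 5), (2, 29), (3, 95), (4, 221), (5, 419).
85/63 + (-584/189)x + (353/126)x² + (157/54)x³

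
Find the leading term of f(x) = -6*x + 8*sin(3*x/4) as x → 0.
-9*x**3/16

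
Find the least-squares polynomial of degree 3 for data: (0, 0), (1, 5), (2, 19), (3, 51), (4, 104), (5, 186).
5/63 + (565/378)x + (527/252)x² + (109/108)x³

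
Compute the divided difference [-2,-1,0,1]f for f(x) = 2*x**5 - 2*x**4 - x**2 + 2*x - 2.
14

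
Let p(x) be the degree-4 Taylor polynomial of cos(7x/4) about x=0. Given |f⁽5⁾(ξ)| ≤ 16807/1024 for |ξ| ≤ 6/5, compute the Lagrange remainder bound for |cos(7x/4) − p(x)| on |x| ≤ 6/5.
1361367/4000000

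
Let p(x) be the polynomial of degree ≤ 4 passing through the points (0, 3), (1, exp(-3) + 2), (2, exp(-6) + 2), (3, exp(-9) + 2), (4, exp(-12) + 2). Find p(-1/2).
(-420*exp(9) - 180*exp(3) + 35 + 378*exp(6) + 571*exp(12))*exp(-12)/128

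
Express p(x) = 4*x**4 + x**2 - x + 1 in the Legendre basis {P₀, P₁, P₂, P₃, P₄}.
(32/15)P₀ - P₁ + (62/21)P₂ + (32/35)P₄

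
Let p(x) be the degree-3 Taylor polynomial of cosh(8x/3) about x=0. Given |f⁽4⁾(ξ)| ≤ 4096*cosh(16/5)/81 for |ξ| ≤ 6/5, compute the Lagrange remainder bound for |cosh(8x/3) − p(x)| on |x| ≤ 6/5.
8192*cosh(16/5)/1875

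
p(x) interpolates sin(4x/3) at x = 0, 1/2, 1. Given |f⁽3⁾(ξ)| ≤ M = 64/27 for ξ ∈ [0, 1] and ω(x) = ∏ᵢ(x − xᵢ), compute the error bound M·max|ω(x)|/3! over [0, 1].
8*sqrt(3)/729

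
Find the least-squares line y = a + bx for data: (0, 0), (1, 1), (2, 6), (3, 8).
a = -3/5, b = 29/10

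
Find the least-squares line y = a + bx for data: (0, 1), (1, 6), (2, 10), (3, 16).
a = 9/10, b = 49/10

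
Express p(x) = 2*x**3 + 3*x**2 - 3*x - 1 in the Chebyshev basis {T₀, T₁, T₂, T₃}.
(1/2)T₀ + (-3/2)T₁ + (3/2)T₂ + (1/2)T₃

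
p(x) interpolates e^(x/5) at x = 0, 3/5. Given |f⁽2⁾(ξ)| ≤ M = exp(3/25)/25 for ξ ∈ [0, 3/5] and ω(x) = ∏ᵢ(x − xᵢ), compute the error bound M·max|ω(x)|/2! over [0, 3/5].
9*exp(3/25)/5000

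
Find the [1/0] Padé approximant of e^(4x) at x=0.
4*x + 1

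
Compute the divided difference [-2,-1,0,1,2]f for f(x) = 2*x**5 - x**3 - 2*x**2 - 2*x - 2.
0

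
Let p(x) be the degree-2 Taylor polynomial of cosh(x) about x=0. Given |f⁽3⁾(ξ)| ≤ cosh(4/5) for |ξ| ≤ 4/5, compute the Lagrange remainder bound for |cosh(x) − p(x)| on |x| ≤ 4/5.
32*cosh(4/5)/375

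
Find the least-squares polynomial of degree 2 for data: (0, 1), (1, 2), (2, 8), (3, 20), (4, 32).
3/5 + (2)x²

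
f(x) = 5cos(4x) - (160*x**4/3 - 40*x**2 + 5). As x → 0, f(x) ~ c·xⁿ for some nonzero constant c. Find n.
6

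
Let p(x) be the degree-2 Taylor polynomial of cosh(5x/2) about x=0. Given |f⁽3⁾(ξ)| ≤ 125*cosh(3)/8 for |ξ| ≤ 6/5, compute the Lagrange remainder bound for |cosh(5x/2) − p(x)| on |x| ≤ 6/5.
9*cosh(3)/2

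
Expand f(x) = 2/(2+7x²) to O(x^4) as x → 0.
1 - 7*x**2/2 + O(x**4)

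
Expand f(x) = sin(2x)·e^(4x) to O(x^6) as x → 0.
2*x + 8*x**2 + 44*x**3/3 + 16*x**4 + 164*x**5/15 + O(x**6)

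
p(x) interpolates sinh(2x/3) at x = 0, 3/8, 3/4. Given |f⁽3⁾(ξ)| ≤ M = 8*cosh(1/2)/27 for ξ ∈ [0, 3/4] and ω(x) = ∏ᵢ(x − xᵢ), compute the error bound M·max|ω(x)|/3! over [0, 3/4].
sqrt(3)*cosh(1/2)/1728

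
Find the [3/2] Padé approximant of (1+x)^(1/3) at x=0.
(7*x**3/405 + 7*x**2/15 + 7*x/5 + 1)/(2*x**2/9 + 16*x/15 + 1)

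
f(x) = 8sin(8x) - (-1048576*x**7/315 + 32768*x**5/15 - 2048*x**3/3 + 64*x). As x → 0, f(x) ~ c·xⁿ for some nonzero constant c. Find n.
9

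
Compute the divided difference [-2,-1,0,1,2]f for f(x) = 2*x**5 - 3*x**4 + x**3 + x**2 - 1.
-3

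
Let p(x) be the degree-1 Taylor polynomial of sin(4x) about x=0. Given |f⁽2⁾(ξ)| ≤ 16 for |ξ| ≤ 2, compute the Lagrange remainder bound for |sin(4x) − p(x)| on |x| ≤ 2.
32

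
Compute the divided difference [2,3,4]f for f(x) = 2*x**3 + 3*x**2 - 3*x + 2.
21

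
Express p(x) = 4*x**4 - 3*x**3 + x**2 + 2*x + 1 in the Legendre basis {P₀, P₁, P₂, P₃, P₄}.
(32/15)P₀ + (1/5)P₁ + (62/21)P₂ + (-6/5)P₃ + (32/35)P₄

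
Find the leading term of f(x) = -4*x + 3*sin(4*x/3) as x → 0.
-32*x**3/27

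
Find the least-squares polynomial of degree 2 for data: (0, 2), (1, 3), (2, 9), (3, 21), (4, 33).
8/5 + (2)x²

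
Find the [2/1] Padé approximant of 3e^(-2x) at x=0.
(2*x**2 - 4*x + 3)/(2*x/3 + 1)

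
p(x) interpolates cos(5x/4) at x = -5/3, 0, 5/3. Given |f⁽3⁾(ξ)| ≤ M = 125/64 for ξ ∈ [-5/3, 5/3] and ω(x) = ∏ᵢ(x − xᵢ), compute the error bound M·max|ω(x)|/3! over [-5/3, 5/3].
15625*sqrt(3)/46656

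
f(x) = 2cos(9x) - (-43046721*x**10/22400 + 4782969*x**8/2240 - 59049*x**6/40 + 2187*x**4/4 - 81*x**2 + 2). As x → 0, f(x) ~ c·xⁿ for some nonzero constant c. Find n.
12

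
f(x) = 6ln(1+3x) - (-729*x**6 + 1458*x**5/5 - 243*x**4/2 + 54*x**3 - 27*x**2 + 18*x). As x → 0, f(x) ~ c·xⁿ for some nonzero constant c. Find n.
7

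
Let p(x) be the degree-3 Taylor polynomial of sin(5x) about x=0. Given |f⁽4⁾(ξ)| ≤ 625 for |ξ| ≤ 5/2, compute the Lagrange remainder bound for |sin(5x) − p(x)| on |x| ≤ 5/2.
390625/384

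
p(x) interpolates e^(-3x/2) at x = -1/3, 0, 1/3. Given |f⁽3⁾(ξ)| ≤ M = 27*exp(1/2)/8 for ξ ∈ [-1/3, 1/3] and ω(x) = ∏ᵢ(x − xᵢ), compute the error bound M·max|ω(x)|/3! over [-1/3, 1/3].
sqrt(3)*exp(1/2)/216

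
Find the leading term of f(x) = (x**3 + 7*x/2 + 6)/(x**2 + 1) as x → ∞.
x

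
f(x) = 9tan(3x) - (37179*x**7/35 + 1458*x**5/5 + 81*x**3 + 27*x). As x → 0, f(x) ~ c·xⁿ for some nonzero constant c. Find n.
9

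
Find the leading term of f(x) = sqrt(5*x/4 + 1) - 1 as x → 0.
5*x/8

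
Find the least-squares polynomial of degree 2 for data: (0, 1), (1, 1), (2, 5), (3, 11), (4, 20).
6/7 + (-32/35)x + (10/7)x²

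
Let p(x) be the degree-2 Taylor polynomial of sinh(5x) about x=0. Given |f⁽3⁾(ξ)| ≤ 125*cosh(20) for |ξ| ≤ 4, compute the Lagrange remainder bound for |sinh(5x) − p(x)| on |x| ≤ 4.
4000*cosh(20)/3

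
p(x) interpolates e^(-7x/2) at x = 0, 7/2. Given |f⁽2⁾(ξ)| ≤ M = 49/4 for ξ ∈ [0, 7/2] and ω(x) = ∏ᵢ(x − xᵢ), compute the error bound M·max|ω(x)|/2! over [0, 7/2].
2401/128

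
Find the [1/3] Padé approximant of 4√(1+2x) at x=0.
(7*x + 4)/(x**3/8 - x**2/4 + 3*x/4 + 1)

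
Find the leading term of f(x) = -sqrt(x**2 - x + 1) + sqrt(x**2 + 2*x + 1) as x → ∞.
3/2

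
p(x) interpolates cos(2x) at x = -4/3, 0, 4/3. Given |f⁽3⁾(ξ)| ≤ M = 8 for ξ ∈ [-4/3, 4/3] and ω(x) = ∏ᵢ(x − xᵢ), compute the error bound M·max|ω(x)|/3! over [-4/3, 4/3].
512*sqrt(3)/729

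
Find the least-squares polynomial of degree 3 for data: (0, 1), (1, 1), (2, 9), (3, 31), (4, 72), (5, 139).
41/42 + (-491/252)x + (22/21)x² + (35/36)x³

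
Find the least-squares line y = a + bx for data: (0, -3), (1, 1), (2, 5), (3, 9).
a = -3, b = 4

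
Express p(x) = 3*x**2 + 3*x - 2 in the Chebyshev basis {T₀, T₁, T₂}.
(-1/2)T₀ + (3)T₁ + (3/2)T₂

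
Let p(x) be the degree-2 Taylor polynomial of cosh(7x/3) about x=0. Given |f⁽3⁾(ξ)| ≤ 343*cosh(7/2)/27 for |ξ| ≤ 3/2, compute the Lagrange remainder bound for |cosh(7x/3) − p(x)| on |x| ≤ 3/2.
343*cosh(7/2)/48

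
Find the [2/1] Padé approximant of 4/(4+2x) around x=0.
1/(x/2 + 1)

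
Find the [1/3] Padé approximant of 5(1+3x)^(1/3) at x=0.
(25*x/2 + 5)/(x**3/3 - x**2/2 + 3*x/2 + 1)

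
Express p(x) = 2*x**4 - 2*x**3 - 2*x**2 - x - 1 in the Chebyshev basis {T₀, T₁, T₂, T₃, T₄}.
(-5/4)T₀ + (-5/2)T₁ + (-1/2)T₃ + (1/4)T₄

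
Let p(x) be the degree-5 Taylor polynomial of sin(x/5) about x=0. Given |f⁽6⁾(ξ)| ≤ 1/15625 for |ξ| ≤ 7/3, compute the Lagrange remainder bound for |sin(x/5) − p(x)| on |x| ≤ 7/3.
117649/8201250000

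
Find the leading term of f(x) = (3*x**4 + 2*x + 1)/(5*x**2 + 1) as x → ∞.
3*x**2/5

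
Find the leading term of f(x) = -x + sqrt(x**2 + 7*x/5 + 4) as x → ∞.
7/10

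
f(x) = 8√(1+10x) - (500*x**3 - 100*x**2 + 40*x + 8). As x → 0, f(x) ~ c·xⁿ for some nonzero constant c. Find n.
4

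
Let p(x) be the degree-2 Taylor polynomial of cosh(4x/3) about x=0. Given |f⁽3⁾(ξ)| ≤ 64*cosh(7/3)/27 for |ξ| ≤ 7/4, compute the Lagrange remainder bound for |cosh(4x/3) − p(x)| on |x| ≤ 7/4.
343*cosh(7/3)/162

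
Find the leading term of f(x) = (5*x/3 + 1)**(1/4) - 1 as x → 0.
5*x/12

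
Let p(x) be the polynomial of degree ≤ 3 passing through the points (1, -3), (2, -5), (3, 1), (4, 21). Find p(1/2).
-7/8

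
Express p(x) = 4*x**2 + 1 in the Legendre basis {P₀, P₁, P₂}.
(7/3)P₀ + (8/3)P₂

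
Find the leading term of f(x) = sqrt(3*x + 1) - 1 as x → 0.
3*x/2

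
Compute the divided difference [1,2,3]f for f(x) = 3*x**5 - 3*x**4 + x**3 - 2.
201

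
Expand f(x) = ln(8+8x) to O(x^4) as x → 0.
log(8) + x - x**2/2 + x**3/3 + O(x**4)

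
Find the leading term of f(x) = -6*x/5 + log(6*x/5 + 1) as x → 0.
-18*x**2/25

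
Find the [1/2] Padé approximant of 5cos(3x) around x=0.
5/(9*x**2/2 + 1)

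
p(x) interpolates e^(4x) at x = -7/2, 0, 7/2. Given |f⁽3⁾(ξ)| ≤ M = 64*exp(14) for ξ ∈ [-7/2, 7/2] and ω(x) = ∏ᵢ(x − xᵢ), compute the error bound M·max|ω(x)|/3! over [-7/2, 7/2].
2744*sqrt(3)*exp(14)/27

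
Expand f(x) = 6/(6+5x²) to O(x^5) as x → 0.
1 - 5*x**2/6 + 25*x**4/36 + O(x**5)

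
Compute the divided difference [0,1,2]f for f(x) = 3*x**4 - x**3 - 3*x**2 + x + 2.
15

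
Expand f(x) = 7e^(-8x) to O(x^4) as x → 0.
7 - 56*x + 224*x**2 - 1792*x**3/3 + O(x**4)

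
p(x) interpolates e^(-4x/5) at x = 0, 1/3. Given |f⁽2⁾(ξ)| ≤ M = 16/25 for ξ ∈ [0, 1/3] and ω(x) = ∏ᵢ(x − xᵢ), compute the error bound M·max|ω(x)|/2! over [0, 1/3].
2/225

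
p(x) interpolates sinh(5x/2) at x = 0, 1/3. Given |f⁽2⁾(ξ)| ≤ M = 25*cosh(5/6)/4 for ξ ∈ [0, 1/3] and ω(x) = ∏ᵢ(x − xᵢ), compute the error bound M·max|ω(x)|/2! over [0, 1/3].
25*cosh(5/6)/288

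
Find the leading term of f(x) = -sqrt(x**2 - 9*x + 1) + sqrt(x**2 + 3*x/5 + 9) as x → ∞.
24/5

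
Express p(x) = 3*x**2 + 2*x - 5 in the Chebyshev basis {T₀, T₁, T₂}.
(-7/2)T₀ + (2)T₁ + (3/2)T₂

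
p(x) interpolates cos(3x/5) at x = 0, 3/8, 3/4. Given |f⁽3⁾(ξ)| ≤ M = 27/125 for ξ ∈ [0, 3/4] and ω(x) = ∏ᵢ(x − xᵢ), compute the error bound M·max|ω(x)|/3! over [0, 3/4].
27*sqrt(3)/64000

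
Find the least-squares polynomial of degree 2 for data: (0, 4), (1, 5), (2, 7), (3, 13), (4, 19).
4 + (-1/5)x + x²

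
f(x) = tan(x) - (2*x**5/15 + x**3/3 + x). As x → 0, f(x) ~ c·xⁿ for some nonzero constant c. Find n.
7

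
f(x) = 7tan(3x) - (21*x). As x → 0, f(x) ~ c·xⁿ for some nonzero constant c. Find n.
3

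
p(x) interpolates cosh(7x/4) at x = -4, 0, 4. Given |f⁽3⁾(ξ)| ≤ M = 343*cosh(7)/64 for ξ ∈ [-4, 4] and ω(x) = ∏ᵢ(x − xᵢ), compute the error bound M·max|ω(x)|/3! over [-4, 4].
343*sqrt(3)*cosh(7)/27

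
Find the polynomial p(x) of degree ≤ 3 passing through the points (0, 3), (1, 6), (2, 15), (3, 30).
3*x**2 + 3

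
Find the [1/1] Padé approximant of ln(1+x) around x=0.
x/(x/2 + 1)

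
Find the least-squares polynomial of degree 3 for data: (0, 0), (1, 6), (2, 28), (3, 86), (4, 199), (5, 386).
5/126 + (3067/756)x + (-181/126)x² + (347/108)x³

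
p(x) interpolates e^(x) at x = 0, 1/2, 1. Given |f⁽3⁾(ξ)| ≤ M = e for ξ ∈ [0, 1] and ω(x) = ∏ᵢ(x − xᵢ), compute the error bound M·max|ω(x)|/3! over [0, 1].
sqrt(3)*e/216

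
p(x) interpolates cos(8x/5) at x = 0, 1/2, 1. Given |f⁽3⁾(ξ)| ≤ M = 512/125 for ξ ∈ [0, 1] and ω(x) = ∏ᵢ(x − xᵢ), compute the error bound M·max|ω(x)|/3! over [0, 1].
64*sqrt(3)/3375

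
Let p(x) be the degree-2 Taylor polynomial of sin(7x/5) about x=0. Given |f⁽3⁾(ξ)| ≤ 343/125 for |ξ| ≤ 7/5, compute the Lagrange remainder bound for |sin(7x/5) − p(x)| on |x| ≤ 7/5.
117649/93750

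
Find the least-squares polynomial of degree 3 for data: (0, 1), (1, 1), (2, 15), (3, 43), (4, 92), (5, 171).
83/126 + (-1565/756)x + (160/63)x² + (101/108)x³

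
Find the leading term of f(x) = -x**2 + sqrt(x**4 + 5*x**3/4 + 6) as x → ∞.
5*x/8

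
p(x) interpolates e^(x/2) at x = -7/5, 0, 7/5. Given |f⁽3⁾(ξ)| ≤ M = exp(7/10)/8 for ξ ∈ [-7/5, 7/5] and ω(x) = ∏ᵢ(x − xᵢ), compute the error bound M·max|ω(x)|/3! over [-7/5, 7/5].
343*sqrt(3)*exp(7/10)/27000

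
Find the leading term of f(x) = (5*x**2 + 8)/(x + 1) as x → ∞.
5*x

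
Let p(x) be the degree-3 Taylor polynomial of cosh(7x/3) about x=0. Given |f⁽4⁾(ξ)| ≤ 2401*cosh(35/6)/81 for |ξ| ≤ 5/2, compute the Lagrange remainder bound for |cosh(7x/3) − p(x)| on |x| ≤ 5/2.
1500625*cosh(35/6)/31104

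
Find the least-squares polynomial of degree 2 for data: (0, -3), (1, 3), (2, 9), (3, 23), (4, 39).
-13/5 + (12/5)x + (2)x²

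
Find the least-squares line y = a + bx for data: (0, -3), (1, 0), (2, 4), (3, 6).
a = -29/10, b = 31/10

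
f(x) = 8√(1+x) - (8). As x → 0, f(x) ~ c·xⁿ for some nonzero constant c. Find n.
1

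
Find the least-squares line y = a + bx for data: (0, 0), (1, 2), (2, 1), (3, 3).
a = 3/10, b = 4/5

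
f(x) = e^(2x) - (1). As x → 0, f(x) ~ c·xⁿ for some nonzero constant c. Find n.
1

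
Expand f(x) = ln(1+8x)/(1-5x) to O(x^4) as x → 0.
8*x + 8*x**2 + 632*x**3/3 + O(x**4)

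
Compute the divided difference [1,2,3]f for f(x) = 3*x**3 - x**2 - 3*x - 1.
17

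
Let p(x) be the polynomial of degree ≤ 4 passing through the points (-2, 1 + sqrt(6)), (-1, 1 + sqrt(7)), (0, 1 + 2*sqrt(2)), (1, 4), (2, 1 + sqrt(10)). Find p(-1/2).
-5*sqrt(6)/128 + 3*sqrt(10)/128 + 17/32 + 15*sqrt(7)/32 + 45*sqrt(2)/32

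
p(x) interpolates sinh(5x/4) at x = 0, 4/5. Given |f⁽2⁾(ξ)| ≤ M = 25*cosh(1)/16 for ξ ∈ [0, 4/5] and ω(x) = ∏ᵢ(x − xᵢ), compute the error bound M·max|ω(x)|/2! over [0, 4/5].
cosh(1)/8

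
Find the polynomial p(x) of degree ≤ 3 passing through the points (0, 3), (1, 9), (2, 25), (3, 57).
x**3 + 2*x**2 + 3*x + 3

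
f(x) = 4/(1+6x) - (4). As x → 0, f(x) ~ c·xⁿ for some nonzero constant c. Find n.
1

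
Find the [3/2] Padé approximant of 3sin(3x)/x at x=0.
(9 - 189*x**2/20)/(9*x**2/20 + 1)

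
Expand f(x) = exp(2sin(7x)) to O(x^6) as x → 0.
1 + 14*x + 98*x**2 + 343*x**3 - 386561*x**5/60 + O(x**6)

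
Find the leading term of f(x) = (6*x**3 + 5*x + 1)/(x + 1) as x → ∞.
6*x**2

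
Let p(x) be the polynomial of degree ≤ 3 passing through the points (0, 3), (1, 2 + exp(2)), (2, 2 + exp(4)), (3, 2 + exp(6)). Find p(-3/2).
-35*exp(6)/16 - 189*exp(2)/16 + 137/16 + 135*exp(4)/16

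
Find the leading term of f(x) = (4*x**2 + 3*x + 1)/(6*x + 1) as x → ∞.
2*x/3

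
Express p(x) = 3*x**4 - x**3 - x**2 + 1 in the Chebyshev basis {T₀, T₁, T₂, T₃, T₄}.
(13/8)T₀ + (-3/4)T₁ + T₂ + (-1/4)T₃ + (3/8)T₄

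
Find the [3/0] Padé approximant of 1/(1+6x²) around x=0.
1 - 6*x**2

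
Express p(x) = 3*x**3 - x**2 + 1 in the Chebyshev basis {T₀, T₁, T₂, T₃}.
(1/2)T₀ + (9/4)T₁ + (-1/2)T₂ + (3/4)T₃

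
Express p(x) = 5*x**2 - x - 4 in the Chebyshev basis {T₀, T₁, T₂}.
(-3/2)T₀ - T₁ + (5/2)T₂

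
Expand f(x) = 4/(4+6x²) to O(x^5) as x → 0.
1 - 3*x**2/2 + 9*x**4/4 + O(x**5)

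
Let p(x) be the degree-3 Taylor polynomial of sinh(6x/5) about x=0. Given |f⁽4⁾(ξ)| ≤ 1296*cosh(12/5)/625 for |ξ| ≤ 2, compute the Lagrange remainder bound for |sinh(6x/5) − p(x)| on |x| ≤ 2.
864*cosh(12/5)/625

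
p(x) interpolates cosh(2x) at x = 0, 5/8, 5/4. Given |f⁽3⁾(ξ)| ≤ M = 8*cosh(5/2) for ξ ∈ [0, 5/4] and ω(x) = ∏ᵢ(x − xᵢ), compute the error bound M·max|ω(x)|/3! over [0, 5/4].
125*sqrt(3)*cosh(5/2)/1728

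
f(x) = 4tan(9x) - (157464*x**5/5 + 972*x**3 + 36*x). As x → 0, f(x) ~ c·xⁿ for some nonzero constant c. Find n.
7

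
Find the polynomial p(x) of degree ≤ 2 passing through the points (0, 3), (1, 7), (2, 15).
2*x**2 + 2*x + 3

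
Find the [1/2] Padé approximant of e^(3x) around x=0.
(x + 1)/(3*x**2/2 - 2*x + 1)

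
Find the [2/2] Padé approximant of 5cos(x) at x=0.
(5 - 25*x**2/12)/(x**2/12 + 1)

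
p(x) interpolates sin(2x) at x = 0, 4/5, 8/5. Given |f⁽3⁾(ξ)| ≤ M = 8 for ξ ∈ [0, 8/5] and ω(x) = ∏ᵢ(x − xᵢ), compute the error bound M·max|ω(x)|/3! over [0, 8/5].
512*sqrt(3)/3375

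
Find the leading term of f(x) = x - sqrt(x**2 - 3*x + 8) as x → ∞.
3/2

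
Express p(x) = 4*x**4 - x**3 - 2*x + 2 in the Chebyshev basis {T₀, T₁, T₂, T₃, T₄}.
(7/2)T₀ + (-11/4)T₁ + (2)T₂ + (-1/4)T₃ + (1/2)T₄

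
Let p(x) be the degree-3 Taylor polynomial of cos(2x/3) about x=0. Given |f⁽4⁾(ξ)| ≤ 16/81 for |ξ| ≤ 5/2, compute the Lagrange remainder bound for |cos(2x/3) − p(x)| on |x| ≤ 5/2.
625/1944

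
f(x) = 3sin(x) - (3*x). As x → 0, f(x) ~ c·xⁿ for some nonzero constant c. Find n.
3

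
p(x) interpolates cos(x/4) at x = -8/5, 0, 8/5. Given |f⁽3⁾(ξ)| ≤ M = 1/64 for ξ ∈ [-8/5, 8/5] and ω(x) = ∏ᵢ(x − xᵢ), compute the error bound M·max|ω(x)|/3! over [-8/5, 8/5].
8*sqrt(3)/3375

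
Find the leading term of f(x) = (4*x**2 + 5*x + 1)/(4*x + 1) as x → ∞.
x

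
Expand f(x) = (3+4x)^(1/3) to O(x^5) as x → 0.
3**(1/3) + 4*3**(1/3)*x/9 - 16*3**(1/3)*x**2/81 + 320*3**(1/3)*x**3/2187 - 2560*3**(1/3)*x**4/19683 + O(x**5)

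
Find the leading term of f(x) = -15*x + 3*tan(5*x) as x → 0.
125*x**3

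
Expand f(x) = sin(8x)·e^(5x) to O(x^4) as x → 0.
8*x + 40*x**2 + 44*x**3/3 + O(x**4)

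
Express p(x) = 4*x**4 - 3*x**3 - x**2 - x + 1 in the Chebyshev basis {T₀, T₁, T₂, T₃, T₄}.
(2)T₀ + (-13/4)T₁ + (3/2)T₂ + (-3/4)T₃ + (1/2)T₄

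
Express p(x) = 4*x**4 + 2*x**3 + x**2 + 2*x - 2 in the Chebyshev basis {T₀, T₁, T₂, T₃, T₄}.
(7/2)T₁ + (5/2)T₂ + (1/2)T₃ + (1/2)T₄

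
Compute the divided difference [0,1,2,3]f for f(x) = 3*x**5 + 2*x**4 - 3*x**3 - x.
84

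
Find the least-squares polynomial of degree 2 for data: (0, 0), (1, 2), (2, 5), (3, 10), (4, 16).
1/35 + (8/7)x + (5/7)x²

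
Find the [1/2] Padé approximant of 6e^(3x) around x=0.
(6*x + 6)/(3*x**2/2 - 2*x + 1)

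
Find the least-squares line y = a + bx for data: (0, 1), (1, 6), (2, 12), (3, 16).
a = 11/10, b = 51/10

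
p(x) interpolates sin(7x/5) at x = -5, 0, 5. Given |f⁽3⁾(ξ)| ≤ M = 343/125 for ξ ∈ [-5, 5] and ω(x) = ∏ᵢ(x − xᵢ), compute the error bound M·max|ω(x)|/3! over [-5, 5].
343*sqrt(3)/27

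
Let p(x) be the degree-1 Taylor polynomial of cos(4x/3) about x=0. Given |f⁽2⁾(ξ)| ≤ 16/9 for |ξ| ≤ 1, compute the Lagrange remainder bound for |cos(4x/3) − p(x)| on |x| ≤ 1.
8/9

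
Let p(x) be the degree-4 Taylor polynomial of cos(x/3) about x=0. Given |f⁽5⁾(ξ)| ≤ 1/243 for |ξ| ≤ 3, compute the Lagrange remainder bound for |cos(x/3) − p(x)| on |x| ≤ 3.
1/120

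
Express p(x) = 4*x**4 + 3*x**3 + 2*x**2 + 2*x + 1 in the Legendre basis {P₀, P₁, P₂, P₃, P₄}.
(37/15)P₀ + (19/5)P₁ + (76/21)P₂ + (6/5)P₃ + (32/35)P₄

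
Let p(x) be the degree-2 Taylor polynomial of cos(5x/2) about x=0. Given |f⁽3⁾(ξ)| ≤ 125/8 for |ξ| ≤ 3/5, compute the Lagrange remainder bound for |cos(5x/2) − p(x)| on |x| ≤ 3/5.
9/16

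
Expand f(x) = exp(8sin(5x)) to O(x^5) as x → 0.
1 + 40*x + 800*x**2 + 10500*x**3 + 100000*x**4 + O(x**5)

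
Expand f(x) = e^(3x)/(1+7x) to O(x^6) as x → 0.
1 - 4*x + 65*x**2/2 - 223*x**3 + 12515*x**4/8 - 54743*x**5/5 + O(x**6)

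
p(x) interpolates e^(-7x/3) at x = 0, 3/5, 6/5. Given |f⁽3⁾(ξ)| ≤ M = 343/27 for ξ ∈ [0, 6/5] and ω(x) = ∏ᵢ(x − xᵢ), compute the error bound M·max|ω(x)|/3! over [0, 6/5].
343*sqrt(3)/3375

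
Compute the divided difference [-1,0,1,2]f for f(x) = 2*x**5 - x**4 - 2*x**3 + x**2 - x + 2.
6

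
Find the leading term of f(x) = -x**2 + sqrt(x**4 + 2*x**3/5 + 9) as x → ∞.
x/5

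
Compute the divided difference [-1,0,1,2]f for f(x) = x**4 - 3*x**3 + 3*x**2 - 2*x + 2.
-1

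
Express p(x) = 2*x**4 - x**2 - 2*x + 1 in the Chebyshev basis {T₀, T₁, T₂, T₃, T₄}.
(5/4)T₀ + (-2)T₁ + (1/2)T₂ + (1/4)T₄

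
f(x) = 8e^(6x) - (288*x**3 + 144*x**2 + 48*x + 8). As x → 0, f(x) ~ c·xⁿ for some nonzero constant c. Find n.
4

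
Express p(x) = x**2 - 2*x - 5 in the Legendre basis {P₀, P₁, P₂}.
(-14/3)P₀ + (-2)P₁ + (2/3)P₂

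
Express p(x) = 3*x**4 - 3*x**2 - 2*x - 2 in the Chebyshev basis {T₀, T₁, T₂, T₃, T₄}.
(-19/8)T₀ + (-2)T₁ + (3/8)T₄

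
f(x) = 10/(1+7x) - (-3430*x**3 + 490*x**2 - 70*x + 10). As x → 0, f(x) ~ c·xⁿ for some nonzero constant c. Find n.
4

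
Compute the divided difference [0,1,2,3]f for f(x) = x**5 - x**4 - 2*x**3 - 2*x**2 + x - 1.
17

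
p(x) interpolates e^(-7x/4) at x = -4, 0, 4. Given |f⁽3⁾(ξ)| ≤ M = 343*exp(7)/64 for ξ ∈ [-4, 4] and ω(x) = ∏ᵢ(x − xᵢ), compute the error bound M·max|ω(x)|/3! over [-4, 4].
343*sqrt(3)*exp(7)/27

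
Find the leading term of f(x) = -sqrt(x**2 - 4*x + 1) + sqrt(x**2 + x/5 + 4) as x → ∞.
21/10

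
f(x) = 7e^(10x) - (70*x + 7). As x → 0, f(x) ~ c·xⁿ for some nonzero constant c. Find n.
2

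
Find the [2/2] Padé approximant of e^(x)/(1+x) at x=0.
(7*x**2/36 + 2*x/3 + 1)/(-11*x**2/36 + 2*x/3 + 1)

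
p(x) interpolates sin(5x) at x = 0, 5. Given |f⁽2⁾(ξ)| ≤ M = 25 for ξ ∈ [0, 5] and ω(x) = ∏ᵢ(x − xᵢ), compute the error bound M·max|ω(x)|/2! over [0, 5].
625/8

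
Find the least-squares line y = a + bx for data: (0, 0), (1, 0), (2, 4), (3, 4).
a = -2/5, b = 8/5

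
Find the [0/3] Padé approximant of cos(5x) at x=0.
1/(25*x**2/2 + 1)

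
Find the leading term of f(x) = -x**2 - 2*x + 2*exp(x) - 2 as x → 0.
x**3/3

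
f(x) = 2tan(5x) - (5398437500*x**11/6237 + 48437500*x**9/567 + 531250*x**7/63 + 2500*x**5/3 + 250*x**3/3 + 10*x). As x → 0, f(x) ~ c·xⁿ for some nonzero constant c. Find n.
13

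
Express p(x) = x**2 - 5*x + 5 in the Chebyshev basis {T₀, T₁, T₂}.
(11/2)T₀ + (-5)T₁ + (1/2)T₂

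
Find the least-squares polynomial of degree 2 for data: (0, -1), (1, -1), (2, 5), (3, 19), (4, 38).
-36/35 + (-117/35)x + (23/7)x²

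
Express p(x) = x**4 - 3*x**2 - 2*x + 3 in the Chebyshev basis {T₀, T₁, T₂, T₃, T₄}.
(15/8)T₀ + (-2)T₁ - T₂ + (1/8)T₄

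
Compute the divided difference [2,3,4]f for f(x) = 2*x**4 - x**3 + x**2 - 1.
102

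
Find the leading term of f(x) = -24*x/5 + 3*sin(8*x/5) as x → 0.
-256*x**3/125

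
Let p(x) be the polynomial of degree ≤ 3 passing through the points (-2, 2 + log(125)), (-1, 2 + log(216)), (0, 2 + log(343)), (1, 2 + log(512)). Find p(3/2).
2 + log(226492416*2**(5/8)*3**(15/16)*5**(1/16)*7**(7/16)/4117715)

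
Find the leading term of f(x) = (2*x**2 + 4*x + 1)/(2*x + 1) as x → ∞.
x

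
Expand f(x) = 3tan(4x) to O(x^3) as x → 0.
12*x + O(x**3)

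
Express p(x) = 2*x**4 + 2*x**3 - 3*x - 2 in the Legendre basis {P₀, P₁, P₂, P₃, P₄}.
(-8/5)P₀ + (-9/5)P₁ + (8/7)P₂ + (4/5)P₃ + (16/35)P₄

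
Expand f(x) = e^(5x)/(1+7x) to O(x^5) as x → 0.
1 - 2*x + 53*x**2/2 - 494*x**3/3 + 28289*x**4/24 + O(x**5)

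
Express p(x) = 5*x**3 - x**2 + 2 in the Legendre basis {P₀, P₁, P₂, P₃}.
(5/3)P₀ + (3)P₁ + (-2/3)P₂ + (2)P₃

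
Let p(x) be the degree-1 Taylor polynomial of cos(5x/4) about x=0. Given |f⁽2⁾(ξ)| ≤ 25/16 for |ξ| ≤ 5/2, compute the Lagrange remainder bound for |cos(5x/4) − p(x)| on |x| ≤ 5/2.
625/128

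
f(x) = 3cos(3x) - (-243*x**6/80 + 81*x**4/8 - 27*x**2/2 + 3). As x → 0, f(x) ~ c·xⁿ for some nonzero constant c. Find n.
8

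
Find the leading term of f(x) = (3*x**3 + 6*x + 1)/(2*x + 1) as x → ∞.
3*x**2/2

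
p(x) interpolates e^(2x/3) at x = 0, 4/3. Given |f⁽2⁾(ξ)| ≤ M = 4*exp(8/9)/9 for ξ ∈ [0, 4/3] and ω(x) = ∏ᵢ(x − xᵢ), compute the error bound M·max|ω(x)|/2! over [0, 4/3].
8*exp(8/9)/81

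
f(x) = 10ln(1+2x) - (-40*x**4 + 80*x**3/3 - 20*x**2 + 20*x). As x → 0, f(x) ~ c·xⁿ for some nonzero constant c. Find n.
5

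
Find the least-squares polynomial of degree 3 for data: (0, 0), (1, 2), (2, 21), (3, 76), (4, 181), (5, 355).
5/126 + (-1181/756)x + (19/36)x² + (151/54)x³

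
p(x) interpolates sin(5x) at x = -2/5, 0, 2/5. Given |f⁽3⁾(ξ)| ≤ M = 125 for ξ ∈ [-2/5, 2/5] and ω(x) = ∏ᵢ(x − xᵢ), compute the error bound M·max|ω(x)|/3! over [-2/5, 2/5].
8*sqrt(3)/27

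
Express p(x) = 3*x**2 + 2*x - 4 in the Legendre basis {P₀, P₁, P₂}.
(-3)P₀ + (2)P₁ + (2)P₂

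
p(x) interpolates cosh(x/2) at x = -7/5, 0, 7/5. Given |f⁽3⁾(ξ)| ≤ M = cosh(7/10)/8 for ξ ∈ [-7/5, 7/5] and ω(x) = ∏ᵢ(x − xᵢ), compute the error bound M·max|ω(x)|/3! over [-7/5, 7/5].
343*sqrt(3)*cosh(7/10)/27000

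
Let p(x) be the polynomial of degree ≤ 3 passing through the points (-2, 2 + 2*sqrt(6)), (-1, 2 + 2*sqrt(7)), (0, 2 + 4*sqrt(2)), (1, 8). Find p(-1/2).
-sqrt(6)/8 + 13/8 + 9*sqrt(7)/8 + 9*sqrt(2)/4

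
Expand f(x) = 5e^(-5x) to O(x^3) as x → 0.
5 - 25*x + 125*x**2/2 + O(x**3)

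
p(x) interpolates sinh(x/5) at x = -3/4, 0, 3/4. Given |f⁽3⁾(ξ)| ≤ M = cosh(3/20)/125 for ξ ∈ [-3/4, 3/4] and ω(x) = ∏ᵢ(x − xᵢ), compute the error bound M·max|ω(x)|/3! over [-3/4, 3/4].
sqrt(3)*cosh(3/20)/8000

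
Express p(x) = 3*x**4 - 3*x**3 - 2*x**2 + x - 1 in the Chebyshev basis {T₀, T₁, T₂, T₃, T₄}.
(-7/8)T₀ + (-5/4)T₁ + (1/2)T₂ + (-3/4)T₃ + (3/8)T₄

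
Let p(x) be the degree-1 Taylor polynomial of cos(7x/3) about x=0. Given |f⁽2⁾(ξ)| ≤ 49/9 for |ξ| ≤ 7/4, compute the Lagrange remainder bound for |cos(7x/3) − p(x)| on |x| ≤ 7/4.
2401/288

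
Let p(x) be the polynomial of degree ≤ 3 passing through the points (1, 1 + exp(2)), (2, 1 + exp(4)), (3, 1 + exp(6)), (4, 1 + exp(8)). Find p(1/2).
-5*exp(8)/16 - 35*exp(4)/16 + 1 + 35*exp(2)/16 + 21*exp(6)/16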